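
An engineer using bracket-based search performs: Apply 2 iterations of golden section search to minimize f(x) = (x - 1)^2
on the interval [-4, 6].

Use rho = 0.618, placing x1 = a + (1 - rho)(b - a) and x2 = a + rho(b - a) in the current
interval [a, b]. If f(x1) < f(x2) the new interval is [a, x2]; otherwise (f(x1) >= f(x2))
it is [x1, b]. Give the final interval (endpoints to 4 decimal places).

Golden section search for min of f(x) = (x - 1)^2 on [-4, 6].
Each step: x1 = a + (1 - rho)(b - a), x2 = a + rho(b - a); if f(x1) < f(x2) keep [a, x2], otherwise keep [x1, b].
Step 1: [-4.0000, 6.0000], x1=-0.1800 (f=1.3924), x2=2.1800 (f=1.3924); f(x1) = f(x2) (tie, not '<') => keep [-0.1800, 6.0000]
Step 2: [-0.1800, 6.0000], x1=2.1808 (f=1.3942), x2=3.6392 (f=6.9656); f(x1) < f(x2) => keep [-0.1800, 3.6392]
Final interval: [-0.1800, 3.6392]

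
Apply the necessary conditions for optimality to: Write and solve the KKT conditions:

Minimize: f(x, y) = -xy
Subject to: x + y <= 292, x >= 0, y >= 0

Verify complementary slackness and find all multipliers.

Problem: min -xy s.t. x + y <= 292 (multiplier lambda), x >= 0 (mu_x), y >= 0 (mu_y)
KKT stationarity: -y + lambda - mu_x = 0, -x + lambda - mu_y = 0, with lambda, mu_x, mu_y >= 0
Complementary slackness: lambda*(x + y - 292) = 0, mu_x*x = 0, mu_y*y = 0
If lambda = 0: y = -mu_x <= 0 and x = -mu_y <= 0 force x = y = 0 with f = 0; but x = y = 146 is feasible with f = -21316 < 0, so this is not the minimum. Hence lambda > 0 and x + y = 292.
Try x > 0, y > 0 (so mu_x = mu_y = 0): y = lambda, x = lambda => x = y = lambda
x + y = 292 => 2*lambda = 292 => lambda = 146
x* = y* = 146 > 0, consistent with mu_x = mu_y = 0.
(Any feasible point with x = 0 or y = 0 has f = 0 > -21316, so the minimum is not on those boundaries.)
min(-xy) = -21316 (i.e. max xy = 21316)
Multipliers: lambda = 146, mu_x = 0, mu_y = 0
Complementary slackness: lambda*(x + y - 292) = 146*(146 + 146 - 292) = 0, mu_x*x = 0*146 = 0, mu_y*y = 0*146 = 0. Satisfied.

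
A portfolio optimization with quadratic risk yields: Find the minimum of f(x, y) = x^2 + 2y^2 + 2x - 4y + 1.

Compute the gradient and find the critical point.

f(x,y) = x^2 + 2y^2 + 2x - 4y + 1
df/dx = 2x + (2) = 0  =>  x = -1
df/dy = 4y + (-4) = 0  =>  y = 1
f(-1, 1) = 1*(-1)^2 + 2*(1)^2 + 2*(-1) + -4*(1) + 1 = -2
Hessian is diagonal with entries 2, 4 > 0, so this is a minimum.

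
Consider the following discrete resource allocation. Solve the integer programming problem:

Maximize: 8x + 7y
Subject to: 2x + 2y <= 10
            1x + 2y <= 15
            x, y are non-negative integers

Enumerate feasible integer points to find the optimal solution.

Constraint 1: 2x + 2y <= 10
Constraint 2: 1x + 2y <= 15
Feasible x range (need y >= 0): 0 <= x <= min(10/2, 15/1) => x in {0, ..., 5}.
Enumerate feasible integer points row by row (the coefficient of y is 7 > 0, so for each x the largest feasible y gives the best value):
  x = 0: y <= min((10 - 2*0)/2, (15 - 1*0)/2) => y in {0, ..., 5}; best 8*0 + 7*5 = 35
  x = 1: y <= min((10 - 2*1)/2, (15 - 1*1)/2) => y in {0, ..., 4}; best 8*1 + 7*4 = 36
  x = 2: y <= min((10 - 2*2)/2, (15 - 1*2)/2) => y in {0, ..., 3}; best 8*2 + 7*3 = 37
  x = 3: y <= min((10 - 2*3)/2, (15 - 1*3)/2) => y in {0, ..., 2}; best 8*3 + 7*2 = 38
  x = 4: y <= min((10 - 2*4)/2, (15 - 1*4)/2) => y in {0, ..., 1}; best 8*4 + 7*1 = 39
  x = 5: y <= min((10 - 2*5)/2, (15 - 1*5)/2) => y in {0}; best 8*5 + 7*0 = 40
The maximum 8x + 7y = 40 is achieved at x = 5, y = 0.
Check: 2*5 + 2*0 = 10 <= 10 and 1*5 + 2*0 = 5 <= 15.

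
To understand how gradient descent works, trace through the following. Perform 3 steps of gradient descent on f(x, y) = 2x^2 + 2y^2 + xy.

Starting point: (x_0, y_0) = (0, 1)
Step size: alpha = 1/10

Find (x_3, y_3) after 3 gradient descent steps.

f(x,y) = 2x^2 + 2y^2 + xy
grad_x = 4x + 1y, grad_y = 4y + 1x
Step 1: grad = (1, 4), (-1/10, 3/5)
Step 2: grad = (1/5, 23/10), (-3/25, 37/100)
Step 3: grad = (-11/100, 34/25), (-109/1000, 117/500)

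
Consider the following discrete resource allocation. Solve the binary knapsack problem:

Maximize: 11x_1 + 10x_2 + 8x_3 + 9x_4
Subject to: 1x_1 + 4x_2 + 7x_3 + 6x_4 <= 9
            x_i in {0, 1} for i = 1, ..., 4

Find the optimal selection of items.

Items: item 1 (v=11, w=1), item 2 (v=10, w=4), item 3 (v=8, w=7), item 4 (v=9, w=6)
Capacity: 9
Checking all 16 subsets (w = total weight, v = total value):
  {}: w = 0, v = 0
  {1}: w = 1, v = 11
  {2}: w = 4, v = 10
  {3}: w = 7, v = 8
  {4}: w = 6, v = 9
  {1, 2}: w = 5, v = 21
  {1, 3}: w = 8, v = 19
  {1, 4}: w = 7, v = 20
  {2, 3}: w = 11 > 9, infeasible
  {2, 4}: w = 10 > 9, infeasible
  {3, 4}: w = 13 > 9, infeasible
  {1, 2, 3}: w = 12 > 9, infeasible
  {1, 2, 4}: w = 11 > 9, infeasible
  {1, 3, 4}: w = 14 > 9, infeasible
  {2, 3, 4}: w = 17 > 9, infeasible
  {1, 2, 3, 4}: w = 18 > 9, infeasible
Best feasible subset: items [1, 2]
Total weight: 5 <= 9, total value: 21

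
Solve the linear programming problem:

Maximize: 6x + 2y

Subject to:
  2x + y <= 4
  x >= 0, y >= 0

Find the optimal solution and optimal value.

The feasible region has vertices at [(0, 0), (2, 0), (0, 4)].
Checking objective 6x + 2y at each vertex:
  (0, 0): 6*0 + 2*0 = 0
  (2, 0): 6*2 + 2*0 = 12
  (0, 4): 6*0 + 2*4 = 8
Maximum is 12 at (2, 0).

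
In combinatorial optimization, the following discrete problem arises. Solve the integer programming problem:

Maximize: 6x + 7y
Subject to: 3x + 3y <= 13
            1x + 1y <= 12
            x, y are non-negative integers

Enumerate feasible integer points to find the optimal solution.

Constraint 1: 3x + 3y <= 13
Constraint 2: 1x + 1y <= 12
Feasible x range (need y >= 0): 0 <= x <= min(13/3, 12/1) => x in {0, ..., 4}.
Enumerate feasible integer points row by row (the coefficient of y is 7 > 0, so for each x the largest feasible y gives the best value):
  x = 0: y <= min((13 - 3*0)/3, (12 - 1*0)/1) => y in {0, ..., 4}; best 6*0 + 7*4 = 28
  x = 1: y <= min((13 - 3*1)/3, (12 - 1*1)/1) => y in {0, ..., 3}; best 6*1 + 7*3 = 27
  x = 2: y <= min((13 - 3*2)/3, (12 - 1*2)/1) => y in {0, ..., 2}; best 6*2 + 7*2 = 26
  x = 3: y <= min((13 - 3*3)/3, (12 - 1*3)/1) => y in {0, ..., 1}; best 6*3 + 7*1 = 25
  x = 4: y <= min((13 - 3*4)/3, (12 - 1*4)/1) => y in {0}; best 6*4 + 7*0 = 24
The maximum 6x + 7y = 28 is achieved at x = 0, y = 4.
Check: 3*0 + 3*4 = 12 <= 13 and 1*0 + 1*4 = 4 <= 12.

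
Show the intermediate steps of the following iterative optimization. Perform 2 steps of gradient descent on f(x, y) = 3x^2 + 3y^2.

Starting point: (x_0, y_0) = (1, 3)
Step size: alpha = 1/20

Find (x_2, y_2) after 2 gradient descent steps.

f(x,y) = 3x^2 + 3y^2
grad_x = 6x + 0y, grad_y = 6y + 0x
Step 1: grad = (6, 18), (7/10, 21/10)
Step 2: grad = (21/5, 63/5), (49/100, 147/100)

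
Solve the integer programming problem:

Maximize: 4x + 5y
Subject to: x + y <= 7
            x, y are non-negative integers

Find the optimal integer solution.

Objective: 4x + 5y, constraint: x + y <= 7
Coefficient of y is 5 > coefficient of x is 4, so allocate the entire budget to y.
Optimal: x = 0, y = 7, value = 35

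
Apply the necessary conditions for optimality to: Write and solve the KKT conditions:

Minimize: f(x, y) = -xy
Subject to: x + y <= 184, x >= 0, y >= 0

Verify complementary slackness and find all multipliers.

Problem: min -xy s.t. x + y <= 184 (multiplier lambda), x >= 0 (mu_x), y >= 0 (mu_y)
KKT stationarity: -y + lambda - mu_x = 0, -x + lambda - mu_y = 0, with lambda, mu_x, mu_y >= 0
Complementary slackness: lambda*(x + y - 184) = 0, mu_x*x = 0, mu_y*y = 0
If lambda = 0: y = -mu_x <= 0 and x = -mu_y <= 0 force x = y = 0 with f = 0; but x = y = 92 is feasible with f = -8464 < 0, so this is not the minimum. Hence lambda > 0 and x + y = 184.
Try x > 0, y > 0 (so mu_x = mu_y = 0): y = lambda, x = lambda => x = y = lambda
x + y = 184 => 2*lambda = 184 => lambda = 92
x* = y* = 92 > 0, consistent with mu_x = mu_y = 0.
(Any feasible point with x = 0 or y = 0 has f = 0 > -8464, so the minimum is not on those boundaries.)
min(-xy) = -8464 (i.e. max xy = 8464)
Multipliers: lambda = 92, mu_x = 0, mu_y = 0
Complementary slackness: lambda*(x + y - 184) = 92*(92 + 92 - 184) = 0, mu_x*x = 0*92 = 0, mu_y*y = 0*92 = 0. Satisfied.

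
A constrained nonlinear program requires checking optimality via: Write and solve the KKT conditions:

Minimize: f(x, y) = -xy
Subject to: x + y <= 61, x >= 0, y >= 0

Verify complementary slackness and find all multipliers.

Problem: min -xy s.t. x + y <= 61 (multiplier lambda), x >= 0 (mu_x), y >= 0 (mu_y)
KKT stationarity: -y + lambda - mu_x = 0, -x + lambda - mu_y = 0, with lambda, mu_x, mu_y >= 0
Complementary slackness: lambda*(x + y - 61) = 0, mu_x*x = 0, mu_y*y = 0
If lambda = 0: y = -mu_x <= 0 and x = -mu_y <= 0 force x = y = 0 with f = 0; but x = y = 61/2 is feasible with f = -3721/4 < 0, so this is not the minimum. Hence lambda > 0 and x + y = 61.
Try x > 0, y > 0 (so mu_x = mu_y = 0): y = lambda, x = lambda => x = y = lambda
x + y = 61 => 2*lambda = 61 => lambda = 61/2
x* = y* = 61/2 > 0, consistent with mu_x = mu_y = 0.
(Any feasible point with x = 0 or y = 0 has f = 0 > -3721/4, so the minimum is not on those boundaries.)
min(-xy) = -3721/4 (i.e. max xy = 3721/4)
Multipliers: lambda = 61/2, mu_x = 0, mu_y = 0
Complementary slackness: lambda*(x + y - 61) = 61/2*(61/2 + 61/2 - 61) = 0, mu_x*x = 0*61/2 = 0, mu_y*y = 0*61/2 = 0. Satisfied.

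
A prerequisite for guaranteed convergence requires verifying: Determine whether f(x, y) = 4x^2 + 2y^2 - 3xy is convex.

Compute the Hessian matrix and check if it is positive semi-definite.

f(x,y) = 4x^2 + 2y^2 - 3xy
Hessian H = [[8, -3], [-3, 4]]
trace(H) = 12, det(H) = 23
Eigenvalues: (12 +/- sqrt(52)) / 2 = 9.606, 2.394
Since both eigenvalues > 0, f is convex.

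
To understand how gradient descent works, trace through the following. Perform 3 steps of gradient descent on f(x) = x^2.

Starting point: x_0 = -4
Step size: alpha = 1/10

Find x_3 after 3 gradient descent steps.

f(x) = x^2, f'(x) = 2x + (0)
Step 1: f'(-4) = -8, x_1 = -4 - 1/10 * -8 = -16/5
Step 2: f'(-16/5) = -32/5, x_2 = -16/5 - 1/10 * -32/5 = -64/25
Step 3: f'(-64/25) = -128/25, x_3 = -64/25 - 1/10 * -128/25 = -256/125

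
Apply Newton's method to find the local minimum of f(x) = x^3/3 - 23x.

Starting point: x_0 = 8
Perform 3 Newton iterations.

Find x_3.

f(x) = x^3/3 - 23x
f'(x) = x^2 - 23, f''(x) = 2x
Newton update: x_{n+1} = x_n - (x_n^2 - 23)/(2*x_n)
Step 1: x_0 = 8, f'=41, f''=16, x_1 = 87/16
Step 2: x_1 = 87/16, f'=1681/256, f''=87/8, x_2 = 13457/2784
Step 3: x_2 = 13457/2784, f'=2825761/7750656, f''=13457/1392, x_3 = 359355937/74928576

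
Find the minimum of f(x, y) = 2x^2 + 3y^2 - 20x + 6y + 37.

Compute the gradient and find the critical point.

f(x,y) = 2x^2 + 3y^2 - 20x + 6y + 37
df/dx = 4x + (-20) = 0  =>  x = 5
df/dy = 6y + (6) = 0  =>  y = -1
f(5, -1) = 2*(5)^2 + 3*(-1)^2 + -20*(5) + 6*(-1) + 37 = -16
Hessian is diagonal with entries 4, 6 > 0, so this is a minimum.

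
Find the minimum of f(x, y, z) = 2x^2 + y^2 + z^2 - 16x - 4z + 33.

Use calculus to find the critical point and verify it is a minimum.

f(x,y,z) = 2x^2 + y^2 + z^2 - 16x - 4z + 33
df/dx = 4x + (-16) = 0 => x = 4
df/dy = 2y + (0) = 0 => y = 0
df/dz = 2z + (-4) = 0 => z = 2
f(4,0,2) = 2*(4)^2 + 1*(0)^2 + 1*(2)^2 + -16*(4) + -4*(2) + 33 = -3
Hessian is diagonal with entries 4, 2, 2 > 0, confirmed minimum.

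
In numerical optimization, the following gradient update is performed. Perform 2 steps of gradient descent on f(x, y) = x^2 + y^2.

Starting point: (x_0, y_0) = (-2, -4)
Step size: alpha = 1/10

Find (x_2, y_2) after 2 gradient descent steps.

f(x,y) = x^2 + y^2
grad_x = 2x + 0y, grad_y = 2y + 0x
Step 1: grad = (-4, -8), (-8/5, -16/5)
Step 2: grad = (-16/5, -32/5), (-32/25, -64/25)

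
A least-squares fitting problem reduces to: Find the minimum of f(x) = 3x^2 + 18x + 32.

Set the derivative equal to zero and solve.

f(x) = 3x^2 + 18x + 32
f'(x) = 6x + (18) = 0
x = -18/6 = -3
f(-3) = 5
Since f''(x) = 6 > 0, this is a minimum.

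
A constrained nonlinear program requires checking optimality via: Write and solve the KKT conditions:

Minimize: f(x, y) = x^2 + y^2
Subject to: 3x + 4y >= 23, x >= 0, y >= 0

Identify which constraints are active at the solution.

KKT conditions for min x^2 + y^2 s.t. 3x + 4y >= 23, x >= 0, y >= 0:
Stationarity: 2x = mu*3 + mu_x, 2y = mu*4 + mu_y, with mu, mu_x, mu_y >= 0
Complementary slackness: mu*(3x + 4y - 23) = 0, mu_x*x = 0, mu_y*y = 0
(0, 0) is infeasible (3*0 + 4*0 < 23), so if mu = 0 stationarity would force x = mu_x/2 >= 0, y = mu_y/2 >= 0 with mu_x*x = mu_y*y = 0, i.e. x = y = 0: contradiction. Hence mu > 0 and 3x + 4y = 23 is active.
Try x > 0, y > 0 (so mu_x = mu_y = 0): x = 3*mu/2, y = 4*mu/2
Substitute: 3*(3*mu/2) + 4*(4*mu/2) = 23
  mu*25/2 = 23 => mu = 46/25
x* = 69/25 > 0, y* = 92/25 > 0, consistent with mu_x = mu_y = 0.
f is convex and the constraints are linear, so this KKT point is the global minimum.
f* = 529/25
Active constraints: 3x + 4y >= 23 (holds with equality, mu = 46/25 > 0); x >= 0 and y >= 0 are inactive (mu_x = mu_y = 0).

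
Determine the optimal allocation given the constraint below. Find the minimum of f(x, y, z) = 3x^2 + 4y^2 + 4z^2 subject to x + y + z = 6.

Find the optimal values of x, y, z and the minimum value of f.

Using Lagrange multipliers on f = 3x^2 + 4y^2 + 4z^2 with constraint x + y + z = 6:
Conditions: 2*3*x = lambda, 2*4*y = lambda, 2*4*z = lambda
So x = lambda/6, y = lambda/8, z = lambda/8
Substituting into constraint: lambda * (5/12) = 6
lambda = 72/5
x = 12/5, y = 9/5, z = 9/5
Minimum value = 216/5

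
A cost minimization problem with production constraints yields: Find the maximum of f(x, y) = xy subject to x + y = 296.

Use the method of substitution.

Substitute y = 296 - x into f(x,y) = xy:
g(x) = x(296 - x) = 296x - x^2
g'(x) = 296 - 2x = 0  =>  x = 148
y = 296 - 148 = 148
Maximum value = 148 * 148 = 21904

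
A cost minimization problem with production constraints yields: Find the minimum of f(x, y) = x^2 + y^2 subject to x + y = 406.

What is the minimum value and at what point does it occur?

Substitute y = 406 - x into f(x,y) = x^2 + y^2:
g(x) = x^2 + (406 - x)^2 = 2x^2 - 812x + 164836
g'(x) = 4x - 812 = 0  =>  x = 203
y = 406 - 203 = 203
Minimum value = 203^2 + 203^2 = 82418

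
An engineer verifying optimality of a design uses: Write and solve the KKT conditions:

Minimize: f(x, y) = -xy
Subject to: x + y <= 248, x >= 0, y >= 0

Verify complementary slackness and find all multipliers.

Problem: min -xy s.t. x + y <= 248 (multiplier lambda), x >= 0 (mu_x), y >= 0 (mu_y)
KKT stationarity: -y + lambda - mu_x = 0, -x + lambda - mu_y = 0, with lambda, mu_x, mu_y >= 0
Complementary slackness: lambda*(x + y - 248) = 0, mu_x*x = 0, mu_y*y = 0
If lambda = 0: y = -mu_x <= 0 and x = -mu_y <= 0 force x = y = 0 with f = 0; but x = y = 124 is feasible with f = -15376 < 0, so this is not the minimum. Hence lambda > 0 and x + y = 248.
Try x > 0, y > 0 (so mu_x = mu_y = 0): y = lambda, x = lambda => x = y = lambda
x + y = 248 => 2*lambda = 248 => lambda = 124
x* = y* = 124 > 0, consistent with mu_x = mu_y = 0.
(Any feasible point with x = 0 or y = 0 has f = 0 > -15376, so the minimum is not on those boundaries.)
min(-xy) = -15376 (i.e. max xy = 15376)
Multipliers: lambda = 124, mu_x = 0, mu_y = 0
Complementary slackness: lambda*(x + y - 248) = 124*(124 + 124 - 248) = 0, mu_x*x = 0*124 = 0, mu_y*y = 0*124 = 0. Satisfied.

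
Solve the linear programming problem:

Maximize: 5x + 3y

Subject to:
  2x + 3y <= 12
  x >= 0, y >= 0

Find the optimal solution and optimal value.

The feasible region has vertices at [(0, 0), (6, 0), (0, 4)].
Checking objective 5x + 3y at each vertex:
  (0, 0): 5*0 + 3*0 = 0
  (6, 0): 5*6 + 3*0 = 30
  (0, 4): 5*0 + 3*4 = 12
Maximum is 30 at (6, 0).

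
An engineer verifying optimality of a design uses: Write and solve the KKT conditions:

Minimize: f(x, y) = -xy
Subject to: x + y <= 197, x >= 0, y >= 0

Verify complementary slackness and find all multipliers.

Problem: min -xy s.t. x + y <= 197 (multiplier lambda), x >= 0 (mu_x), y >= 0 (mu_y)
KKT stationarity: -y + lambda - mu_x = 0, -x + lambda - mu_y = 0, with lambda, mu_x, mu_y >= 0
Complementary slackness: lambda*(x + y - 197) = 0, mu_x*x = 0, mu_y*y = 0
If lambda = 0: y = -mu_x <= 0 and x = -mu_y <= 0 force x = y = 0 with f = 0; but x = y = 197/2 is feasible with f = -38809/4 < 0, so this is not the minimum. Hence lambda > 0 and x + y = 197.
Try x > 0, y > 0 (so mu_x = mu_y = 0): y = lambda, x = lambda => x = y = lambda
x + y = 197 => 2*lambda = 197 => lambda = 197/2
x* = y* = 197/2 > 0, consistent with mu_x = mu_y = 0.
(Any feasible point with x = 0 or y = 0 has f = 0 > -38809/4, so the minimum is not on those boundaries.)
min(-xy) = -38809/4 (i.e. max xy = 38809/4)
Multipliers: lambda = 197/2, mu_x = 0, mu_y = 0
Complementary slackness: lambda*(x + y - 197) = 197/2*(197/2 + 197/2 - 197) = 0, mu_x*x = 0*197/2 = 0, mu_y*y = 0*197/2 = 0. Satisfied.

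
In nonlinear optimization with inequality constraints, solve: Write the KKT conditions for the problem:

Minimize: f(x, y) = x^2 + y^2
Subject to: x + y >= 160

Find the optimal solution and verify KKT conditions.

KKT conditions for min x^2 + y^2 s.t. x + y >= 160:
Stationarity: 2x = mu, 2y = mu
So x = y = mu/2.
Complementary slackness: mu*(x + y - 160) = 0
Primal feasibility: x + y >= 160; dual feasibility: mu >= 0
If mu = 0 then x = y = 0, but 0 + 0 < 160 is infeasible, so the constraint is active.
Constraint active: x + y = 2*(mu/2) = 160 => mu = 160
x = y = 80, f = 12800
Verify: stationarity 2*80 = 160 = mu; primal 80 + 80 = 160 >= 160; dual mu = 160 >= 0; complementary slackness 160*(160 - 160) = 0. All KKT conditions hold.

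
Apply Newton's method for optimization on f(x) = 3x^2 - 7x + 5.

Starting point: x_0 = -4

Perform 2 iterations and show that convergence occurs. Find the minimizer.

f(x) = 3x^2 - 7x + 5, f'(x) = 6x + (-7), f''(x) = 6
Step 1: f'(-4) = -31, x_1 = -4 - -31/6 = 7/6
Step 2: f'(7/6) = 0, x_2 = 7/6 (converged)
Newton's method converges in 1 step for quadratics.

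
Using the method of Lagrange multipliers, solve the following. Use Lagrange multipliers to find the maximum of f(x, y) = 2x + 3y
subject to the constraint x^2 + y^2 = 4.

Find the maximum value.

Set up Lagrange conditions: grad f = lambda * grad g
  2 = 2*lambda*x
  3 = 2*lambda*y
From these: x/y = 2/3, so x = 2t, y = 3t for some t.
Substitute into constraint: (2t)^2 + (3t)^2 = 4
  t^2 * 13 = 4
  t = sqrt(4/13)
Maximum = 2*x + 3*y = (2^2 + 3^2)*t = 13 * sqrt(4/13) = sqrt(52)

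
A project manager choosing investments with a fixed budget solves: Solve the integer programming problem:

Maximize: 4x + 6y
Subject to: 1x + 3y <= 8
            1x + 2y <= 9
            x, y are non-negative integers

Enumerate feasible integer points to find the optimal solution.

Constraint 1: 1x + 3y <= 8
Constraint 2: 1x + 2y <= 9
Feasible x range (need y >= 0): 0 <= x <= min(8/1, 9/1) => x in {0, ..., 8}.
Enumerate feasible integer points row by row (the coefficient of y is 6 > 0, so for each x the largest feasible y gives the best value):
  x = 0: y <= min((8 - 1*0)/3, (9 - 1*0)/2) => y in {0, ..., 2}; best 4*0 + 6*2 = 12
  x = 1: y <= min((8 - 1*1)/3, (9 - 1*1)/2) => y in {0, ..., 2}; best 4*1 + 6*2 = 16
  x = 2: y <= min((8 - 1*2)/3, (9 - 1*2)/2) => y in {0, ..., 2}; best 4*2 + 6*2 = 20
  x = 3: y <= min((8 - 1*3)/3, (9 - 1*3)/2) => y in {0, ..., 1}; best 4*3 + 6*1 = 18
  x = 4: y <= min((8 - 1*4)/3, (9 - 1*4)/2) => y in {0, ..., 1}; best 4*4 + 6*1 = 22
  x = 5: y <= min((8 - 1*5)/3, (9 - 1*5)/2) => y in {0, ..., 1}; best 4*5 + 6*1 = 26
  x = 6: y <= min((8 - 1*6)/3, (9 - 1*6)/2) => y in {0}; best 4*6 + 6*0 = 24
  x = 7: y <= min((8 - 1*7)/3, (9 - 1*7)/2) => y in {0}; best 4*7 + 6*0 = 28
  x = 8: y <= min((8 - 1*8)/3, (9 - 1*8)/2) => y in {0}; best 4*8 + 6*0 = 32
The maximum 4x + 6y = 32 is achieved at x = 8, y = 0.
Check: 1*8 + 3*0 = 8 <= 8 and 1*8 + 2*0 = 8 <= 9.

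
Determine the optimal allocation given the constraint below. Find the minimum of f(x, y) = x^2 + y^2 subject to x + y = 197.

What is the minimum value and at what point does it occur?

Substitute y = 197 - x into f(x,y) = x^2 + y^2:
g(x) = x^2 + (197 - x)^2 = 2x^2 - 394x + 38809
g'(x) = 4x - 394 = 0  =>  x = 197/2
y = 197 - 197/2 = 197/2
Minimum value = (197/2)^2 + (197/2)^2 = 38809/2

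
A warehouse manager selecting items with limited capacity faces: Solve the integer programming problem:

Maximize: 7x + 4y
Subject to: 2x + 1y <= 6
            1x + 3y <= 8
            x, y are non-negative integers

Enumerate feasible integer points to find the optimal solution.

Constraint 1: 2x + 1y <= 6
Constraint 2: 1x + 3y <= 8
Feasible x range (need y >= 0): 0 <= x <= min(6/2, 8/1) => x in {0, ..., 3}.
Enumerate feasible integer points row by row (the coefficient of y is 4 > 0, so for each x the largest feasible y gives the best value):
  x = 0: y <= min((6 - 2*0)/1, (8 - 1*0)/3) => y in {0, ..., 2}; best 7*0 + 4*2 = 8
  x = 1: y <= min((6 - 2*1)/1, (8 - 1*1)/3) => y in {0, ..., 2}; best 7*1 + 4*2 = 15
  x = 2: y <= min((6 - 2*2)/1, (8 - 1*2)/3) => y in {0, ..., 2}; best 7*2 + 4*2 = 22
  x = 3: y <= min((6 - 2*3)/1, (8 - 1*3)/3) => y in {0}; best 7*3 + 4*0 = 21
The maximum 7x + 4y = 22 is achieved at x = 2, y = 2.
Check: 2*2 + 1*2 = 6 <= 6 and 1*2 + 3*2 = 8 <= 8.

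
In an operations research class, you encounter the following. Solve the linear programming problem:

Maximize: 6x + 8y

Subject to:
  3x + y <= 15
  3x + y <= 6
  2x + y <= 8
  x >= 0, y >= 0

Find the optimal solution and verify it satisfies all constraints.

Feasible vertices: (0, 0), (0, 6), (2, 0)
Objective 6x + 8y at each vertex:
  (0, 0): 0
  (0, 6): 48
  (2, 0): 12
Maximum is 48 at (0, 6).
Verify constraints at (x, y) = (0, 6):
  3*0 + 1*6 = 6 <= 15
  3*0 + 1*6 = 6 <= 6 (active)
  2*0 + 1*6 = 6 <= 8
  x = 0 >= 0, y = 6 >= 0. All constraints satisfied.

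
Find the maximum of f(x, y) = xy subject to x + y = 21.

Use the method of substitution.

Substitute y = 21 - x into f(x,y) = xy:
g(x) = x(21 - x) = 21x - x^2
g'(x) = 21 - 2x = 0  =>  x = 21/2
y = 21 - 21/2 = 21/2
Maximum value = (21/2) * (21/2) = 441/4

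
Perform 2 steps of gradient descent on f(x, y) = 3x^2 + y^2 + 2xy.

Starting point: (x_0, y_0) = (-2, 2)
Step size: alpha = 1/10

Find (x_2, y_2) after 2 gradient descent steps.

f(x,y) = 3x^2 + y^2 + 2xy
grad_x = 6x + 2y, grad_y = 2y + 2x
Step 1: grad = (-8, 0), (-6/5, 2)
Step 2: grad = (-16/5, 8/5), (-22/25, 46/25)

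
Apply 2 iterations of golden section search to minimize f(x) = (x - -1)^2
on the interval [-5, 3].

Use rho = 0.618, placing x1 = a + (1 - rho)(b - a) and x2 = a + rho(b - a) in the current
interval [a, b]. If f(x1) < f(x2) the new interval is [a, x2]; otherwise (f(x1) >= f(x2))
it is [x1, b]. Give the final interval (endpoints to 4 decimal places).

Golden section search for min of f(x) = (x - -1)^2 on [-5, 3].
Each step: x1 = a + (1 - rho)(b - a), x2 = a + rho(b - a); if f(x1) < f(x2) keep [a, x2], otherwise keep [x1, b].
Step 1: [-5.0000, 3.0000], x1=-1.9440 (f=0.8911), x2=-0.0560 (f=0.8911); f(x1) = f(x2) (tie, not '<') => keep [-1.9440, 3.0000]
Step 2: [-1.9440, 3.0000], x1=-0.0554 (f=0.8923), x2=1.1114 (f=4.4580); f(x1) < f(x2) => keep [-1.9440, 1.1114]
Final interval: [-1.9440, 1.1114]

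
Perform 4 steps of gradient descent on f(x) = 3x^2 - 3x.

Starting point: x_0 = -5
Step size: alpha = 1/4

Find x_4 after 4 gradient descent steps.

f(x) = 3x^2 - 3x, f'(x) = 6x + (-3)
Step 1: f'(-5) = -33, x_1 = -5 - 1/4 * -33 = 13/4
Step 2: f'(13/4) = 33/2, x_2 = 13/4 - 1/4 * 33/2 = -7/8
Step 3: f'(-7/8) = -33/4, x_3 = -7/8 - 1/4 * -33/4 = 19/16
Step 4: f'(19/16) = 33/8, x_4 = 19/16 - 1/4 * 33/8 = 5/32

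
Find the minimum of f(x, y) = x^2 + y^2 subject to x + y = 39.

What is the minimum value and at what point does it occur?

Substitute y = 39 - x into f(x,y) = x^2 + y^2:
g(x) = x^2 + (39 - x)^2 = 2x^2 - 78x + 1521
g'(x) = 4x - 78 = 0  =>  x = 39/2
y = 39 - 39/2 = 39/2
Minimum value = (39/2)^2 + (39/2)^2 = 1521/2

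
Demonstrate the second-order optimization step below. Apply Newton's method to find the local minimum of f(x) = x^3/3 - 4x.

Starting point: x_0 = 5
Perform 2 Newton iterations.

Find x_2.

f(x) = x^3/3 - 4x
f'(x) = x^2 - 4, f''(x) = 2x
Newton update: x_{n+1} = x_n - (x_n^2 - 4)/(2*x_n)
Step 1: x_0 = 5, f'=21, f''=10, x_1 = 29/10
Step 2: x_1 = 29/10, f'=441/100, f''=29/5, x_2 = 1241/580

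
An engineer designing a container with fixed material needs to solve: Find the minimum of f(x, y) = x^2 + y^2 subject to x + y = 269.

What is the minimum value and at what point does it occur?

Substitute y = 269 - x into f(x,y) = x^2 + y^2:
g(x) = x^2 + (269 - x)^2 = 2x^2 - 538x + 72361
g'(x) = 4x - 538 = 0  =>  x = 269/2
y = 269 - 269/2 = 269/2
Minimum value = (269/2)^2 + (269/2)^2 = 72361/2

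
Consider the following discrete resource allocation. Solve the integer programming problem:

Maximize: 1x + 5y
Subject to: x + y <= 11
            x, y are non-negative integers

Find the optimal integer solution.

Objective: 1x + 5y, constraint: x + y <= 11
Coefficient of y is 5 > coefficient of x is 1, so allocate the entire budget to y.
Optimal: x = 0, y = 11, value = 55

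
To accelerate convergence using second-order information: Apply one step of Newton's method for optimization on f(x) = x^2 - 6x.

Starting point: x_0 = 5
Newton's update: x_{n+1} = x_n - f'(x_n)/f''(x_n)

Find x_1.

f(x) = x^2 - 6x
f'(x) = 2x + (-6), f''(x) = 2
Newton step: x_1 = x_0 - f'(x_0)/f''(x_0)
f'(5) = 4
x_1 = 5 - 4/2 = 3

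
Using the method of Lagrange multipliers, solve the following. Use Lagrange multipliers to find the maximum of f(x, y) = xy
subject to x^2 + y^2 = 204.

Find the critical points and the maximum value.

Lagrange conditions: y = 2*lambda*x and x = 2*lambda*y
If x = 0 then y = 0, violating the constraint, so x, y != 0.
Dividing: y/x = x/y => x^2 = y^2 => y = x or y = -x
Constraint: 2x^2 = 204 => x^2 = 102 => x = +/-sqrt(102)
Critical points: (sqrt(102), sqrt(102)), (-sqrt(102), -sqrt(102)), (sqrt(102), -sqrt(102)), (-sqrt(102), sqrt(102))
  y = x:  xy = x^2 = 102  at (sqrt(102), sqrt(102)) and (-sqrt(102), -sqrt(102))
  y = -x: xy = -x^2 = -102 at (sqrt(102), -sqrt(102)) and (-sqrt(102), sqrt(102))
Maximum xy = 102 at (sqrt(102), sqrt(102)) and (-sqrt(102), -sqrt(102))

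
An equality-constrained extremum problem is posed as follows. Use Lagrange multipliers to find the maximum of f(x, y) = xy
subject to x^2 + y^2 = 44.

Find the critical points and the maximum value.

Lagrange conditions: y = 2*lambda*x and x = 2*lambda*y
If x = 0 then y = 0, violating the constraint, so x, y != 0.
Dividing: y/x = x/y => x^2 = y^2 => y = x or y = -x
Constraint: 2x^2 = 44 => x^2 = 22 => x = +/-sqrt(22)
Critical points: (sqrt(22), sqrt(22)), (-sqrt(22), -sqrt(22)), (sqrt(22), -sqrt(22)), (-sqrt(22), sqrt(22))
  y = x:  xy = x^2 = 22  at (sqrt(22), sqrt(22)) and (-sqrt(22), -sqrt(22))
  y = -x: xy = -x^2 = -22 at (sqrt(22), -sqrt(22)) and (-sqrt(22), sqrt(22))
Maximum xy = 22 at (sqrt(22), sqrt(22)) and (-sqrt(22), -sqrt(22))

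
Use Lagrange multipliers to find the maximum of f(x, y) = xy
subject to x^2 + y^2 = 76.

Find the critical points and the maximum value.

Lagrange conditions: y = 2*lambda*x and x = 2*lambda*y
If x = 0 then y = 0, violating the constraint, so x, y != 0.
Dividing: y/x = x/y => x^2 = y^2 => y = x or y = -x
Constraint: 2x^2 = 76 => x^2 = 38 => x = +/-sqrt(38)
Critical points: (sqrt(38), sqrt(38)), (-sqrt(38), -sqrt(38)), (sqrt(38), -sqrt(38)), (-sqrt(38), sqrt(38))
  y = x:  xy = x^2 = 38  at (sqrt(38), sqrt(38)) and (-sqrt(38), -sqrt(38))
  y = -x: xy = -x^2 = -38 at (sqrt(38), -sqrt(38)) and (-sqrt(38), sqrt(38))
Maximum xy = 38 at (sqrt(38), sqrt(38)) and (-sqrt(38), -sqrt(38))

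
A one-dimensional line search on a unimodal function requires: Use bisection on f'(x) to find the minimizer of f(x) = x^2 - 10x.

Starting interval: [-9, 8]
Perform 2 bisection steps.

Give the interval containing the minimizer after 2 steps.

Finding critical point of f(x) = x^2 - 10x using bisection on f'(x) = 2x + -10.
f'(x) = 0 when x = 5.
Starting interval: [-9, 8]
Step 1: mid = -1/2, f'(mid) = -11, new interval = [-1/2, 8]
Step 2: mid = 15/4, f'(mid) = -5/2, new interval = [15/4, 8]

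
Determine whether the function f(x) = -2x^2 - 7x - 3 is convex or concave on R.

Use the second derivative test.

f(x) = -2x^2 - 7x - 3
f'(x) = -4x - 7
f''(x) = -4
Since f''(x) = -4 < 0 for all x, f is concave on R.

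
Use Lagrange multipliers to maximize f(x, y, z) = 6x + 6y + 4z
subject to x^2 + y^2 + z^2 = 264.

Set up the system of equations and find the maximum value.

Lagrange conditions: 6 = 2*lambda*x, 6 = 2*lambda*y, 4 = 2*lambda*z
So x:6 = y:6 = z:4, i.e. x = 6t, y = 6t, z = 4t
Constraint: t^2*(6^2 + 6^2 + 4^2) = 264
  t^2 * 88 = 264  =>  t = sqrt(3)
Maximum = 6*6t + 6*6t + 4*4t = 88*sqrt(3) = sqrt(23232)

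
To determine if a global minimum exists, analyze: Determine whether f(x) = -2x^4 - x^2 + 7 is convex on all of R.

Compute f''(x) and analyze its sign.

f(x) = -2x^4 - x^2 + 7
f'(x) = -8x^3 + -2x
f''(x) = -24x^2 + -2
f''(x) = -24x^2 + -2 <= -2 < 0 for all x
Therefore, f is concave on R.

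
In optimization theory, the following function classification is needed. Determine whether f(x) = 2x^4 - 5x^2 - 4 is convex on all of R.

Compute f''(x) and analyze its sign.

f(x) = 2x^4 - 5x^2 - 4
f'(x) = 8x^3 + -10x
f''(x) = 24x^2 + -10
f''(0) = -10 < 0, so not convex near x = 0
Therefore, f is not globally convex on R.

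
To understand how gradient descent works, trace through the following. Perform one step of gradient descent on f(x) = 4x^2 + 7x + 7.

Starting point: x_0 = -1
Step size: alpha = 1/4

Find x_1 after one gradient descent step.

f(x) = 4x^2 + 7x + 7
f'(x) = 8x + 7
f'(-1) = 8*-1 + (7) = -1
x_1 = x_0 - alpha * f'(x_0) = -1 - 1/4 * -1 = -3/4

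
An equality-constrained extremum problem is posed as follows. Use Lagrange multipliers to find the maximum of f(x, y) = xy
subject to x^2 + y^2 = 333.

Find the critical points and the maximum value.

Lagrange conditions: y = 2*lambda*x and x = 2*lambda*y
If x = 0 then y = 0, violating the constraint, so x, y != 0.
Dividing: y/x = x/y => x^2 = y^2 => y = x or y = -x
Constraint: 2x^2 = 333 => x^2 = 333/2 => x = +/-sqrt(333/2)
Critical points: (sqrt(333/2), sqrt(333/2)), (-sqrt(333/2), -sqrt(333/2)), (sqrt(333/2), -sqrt(333/2)), (-sqrt(333/2), sqrt(333/2))
  y = x:  xy = x^2 = 333/2  at (sqrt(333/2), sqrt(333/2)) and (-sqrt(333/2), -sqrt(333/2))
  y = -x: xy = -x^2 = -333/2 at (sqrt(333/2), -sqrt(333/2)) and (-sqrt(333/2), sqrt(333/2))
Maximum xy = 333/2 at (sqrt(333/2), sqrt(333/2)) and (-sqrt(333/2), -sqrt(333/2))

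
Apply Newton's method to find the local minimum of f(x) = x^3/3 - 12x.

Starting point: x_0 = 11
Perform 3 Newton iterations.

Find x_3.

f(x) = x^3/3 - 12x
f'(x) = x^2 - 12, f''(x) = 2x
Newton update: x_{n+1} = x_n - (x_n^2 - 12)/(2*x_n)
Step 1: x_0 = 11, f'=109, f''=22, x_1 = 133/22
Step 2: x_1 = 133/22, f'=11881/484, f''=133/11, x_2 = 23497/5852
Step 3: x_2 = 23497/5852, f'=141158161/34245904, f''=23497/2926, x_3 = 963059857/275008888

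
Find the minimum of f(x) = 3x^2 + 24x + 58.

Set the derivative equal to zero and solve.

f(x) = 3x^2 + 24x + 58
f'(x) = 6x + (24) = 0
x = -24/6 = -4
f(-4) = 10
Since f''(x) = 6 > 0, this is a minimum.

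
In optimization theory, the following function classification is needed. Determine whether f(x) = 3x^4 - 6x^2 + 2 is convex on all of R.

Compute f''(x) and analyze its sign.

f(x) = 3x^4 - 6x^2 + 2
f'(x) = 12x^3 + -12x
f''(x) = 36x^2 + -12
f''(0) = -12 < 0, so not convex near x = 0
Therefore, f is not globally convex on R.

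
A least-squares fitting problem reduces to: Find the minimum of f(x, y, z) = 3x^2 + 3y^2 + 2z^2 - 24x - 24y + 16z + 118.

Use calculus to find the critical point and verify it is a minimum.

f(x,y,z) = 3x^2 + 3y^2 + 2z^2 - 24x - 24y + 16z + 118
df/dx = 6x + (-24) = 0 => x = 4
df/dy = 6y + (-24) = 0 => y = 4
df/dz = 4z + (16) = 0 => z = -4
f(4,4,-4) = 3*(4)^2 + 3*(4)^2 + 2*(-4)^2 + -24*(4) + -24*(4) + 16*(-4) + 118 = -10
Hessian is diagonal with entries 6, 6, 4 > 0, confirmed minimum.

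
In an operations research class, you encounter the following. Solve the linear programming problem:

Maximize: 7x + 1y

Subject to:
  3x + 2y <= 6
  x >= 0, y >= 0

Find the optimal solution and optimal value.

The feasible region has vertices at [(0, 0), (2, 0), (0, 3)].
Checking objective 7x + 1y at each vertex:
  (0, 0): 7*0 + 1*0 = 0
  (2, 0): 7*2 + 1*0 = 14
  (0, 3): 7*0 + 1*3 = 3
Maximum is 14 at (2, 0).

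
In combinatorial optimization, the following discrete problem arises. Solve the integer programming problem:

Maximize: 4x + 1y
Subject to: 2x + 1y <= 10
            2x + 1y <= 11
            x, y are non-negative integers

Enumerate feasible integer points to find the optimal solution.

Constraint 1: 2x + 1y <= 10
Constraint 2: 2x + 1y <= 11
Feasible x range (need y >= 0): 0 <= x <= min(10/2, 11/2) => x in {0, ..., 5}.
Enumerate feasible integer points row by row (the coefficient of y is 1 > 0, so for each x the largest feasible y gives the best value):
  x = 0: y <= min((10 - 2*0)/1, (11 - 2*0)/1) => y in {0, ..., 10}; best 4*0 + 1*10 = 10
  x = 1: y <= min((10 - 2*1)/1, (11 - 2*1)/1) => y in {0, ..., 8}; best 4*1 + 1*8 = 12
  x = 2: y <= min((10 - 2*2)/1, (11 - 2*2)/1) => y in {0, ..., 6}; best 4*2 + 1*6 = 14
  x = 3: y <= min((10 - 2*3)/1, (11 - 2*3)/1) => y in {0, ..., 4}; best 4*3 + 1*4 = 16
  x = 4: y <= min((10 - 2*4)/1, (11 - 2*4)/1) => y in {0, ..., 2}; best 4*4 + 1*2 = 18
  x = 5: y <= min((10 - 2*5)/1, (11 - 2*5)/1) => y in {0}; best 4*5 + 1*0 = 20
The maximum 4x + 1y = 20 is achieved at x = 5, y = 0.
Check: 2*5 + 1*0 = 10 <= 10 and 2*5 + 1*0 = 10 <= 11.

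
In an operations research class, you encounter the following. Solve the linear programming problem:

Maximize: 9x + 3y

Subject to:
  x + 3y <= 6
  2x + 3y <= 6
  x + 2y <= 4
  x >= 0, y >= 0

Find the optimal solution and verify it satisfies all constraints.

Feasible vertices: (0, 0), (0, 2), (3, 0)
Objective 9x + 3y at each vertex:
  (0, 0): 0
  (0, 2): 6
  (3, 0): 27
Maximum is 27 at (3, 0).
Verify constraints at (x, y) = (3, 0):
  1*3 + 3*0 = 3 <= 6
  2*3 + 3*0 = 6 <= 6 (active)
  1*3 + 2*0 = 3 <= 4
  x = 3 >= 0, y = 0 >= 0. All constraints satisfied.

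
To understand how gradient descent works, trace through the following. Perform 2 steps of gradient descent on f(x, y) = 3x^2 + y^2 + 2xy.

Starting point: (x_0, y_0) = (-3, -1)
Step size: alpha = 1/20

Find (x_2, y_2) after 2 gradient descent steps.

f(x,y) = 3x^2 + y^2 + 2xy
grad_x = 6x + 2y, grad_y = 2y + 2x
Step 1: grad = (-20, -8), (-2, -3/5)
Step 2: grad = (-66/5, -26/5), (-67/50, -17/50)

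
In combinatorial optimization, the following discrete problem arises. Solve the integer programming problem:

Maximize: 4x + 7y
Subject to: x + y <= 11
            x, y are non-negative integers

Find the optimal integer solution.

Objective: 4x + 7y, constraint: x + y <= 11
Coefficient of y is 7 > coefficient of x is 4, so allocate the entire budget to y.
Optimal: x = 0, y = 11, value = 77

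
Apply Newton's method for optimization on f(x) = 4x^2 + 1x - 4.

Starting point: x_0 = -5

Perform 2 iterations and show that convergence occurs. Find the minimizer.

f(x) = 4x^2 + 1x - 4, f'(x) = 8x + (1), f''(x) = 8
Step 1: f'(-5) = -39, x_1 = -5 - -39/8 = -1/8
Step 2: f'(-1/8) = 0, x_2 = -1/8 (converged)
Newton's method converges in 1 step for quadratics.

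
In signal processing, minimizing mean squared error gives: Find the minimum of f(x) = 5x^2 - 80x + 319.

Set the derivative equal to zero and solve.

f(x) = 5x^2 - 80x + 319
f'(x) = 10x + (-80) = 0
x = 80/10 = 8
f(8) = -1
Since f''(x) = 10 > 0, this is a minimum.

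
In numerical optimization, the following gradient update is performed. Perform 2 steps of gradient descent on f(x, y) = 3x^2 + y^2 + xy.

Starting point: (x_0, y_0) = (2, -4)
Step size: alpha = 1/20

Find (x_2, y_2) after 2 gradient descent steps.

f(x,y) = 3x^2 + y^2 + xy
grad_x = 6x + 1y, grad_y = 2y + 1x
Step 1: grad = (8, -6), (8/5, -37/10)
Step 2: grad = (59/10, -29/5), (261/200, -341/100)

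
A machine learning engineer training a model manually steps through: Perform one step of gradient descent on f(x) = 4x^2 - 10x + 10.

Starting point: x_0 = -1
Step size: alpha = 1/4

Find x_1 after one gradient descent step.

f(x) = 4x^2 - 10x + 10
f'(x) = 8x - 10
f'(-1) = 8*-1 + (-10) = -18
x_1 = x_0 - alpha * f'(x_0) = -1 - 1/4 * -18 = 7/2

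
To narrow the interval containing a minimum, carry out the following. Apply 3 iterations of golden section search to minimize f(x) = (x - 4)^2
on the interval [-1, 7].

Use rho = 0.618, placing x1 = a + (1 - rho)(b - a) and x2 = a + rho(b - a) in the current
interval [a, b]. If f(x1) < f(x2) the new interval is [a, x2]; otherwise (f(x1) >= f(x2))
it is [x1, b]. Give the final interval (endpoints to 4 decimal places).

Golden section search for min of f(x) = (x - 4)^2 on [-1, 7].
Each step: x1 = a + (1 - rho)(b - a), x2 = a + rho(b - a); if f(x1) < f(x2) keep [a, x2], otherwise keep [x1, b].
Step 1: [-1.0000, 7.0000], x1=2.0560 (f=3.7791), x2=3.9440 (f=0.0031); f(x1) > f(x2) => keep [2.0560, 7.0000]
Step 2: [2.0560, 7.0000], x1=3.9446 (f=0.0031), x2=5.1114 (f=1.2352); f(x1) < f(x2) => keep [2.0560, 5.1114]
Step 3: [2.0560, 5.1114], x1=3.2232 (f=0.6035), x2=3.9442 (f=0.0031); f(x1) > f(x2) => keep [3.2232, 5.1114]
Final interval: [3.2232, 5.1114]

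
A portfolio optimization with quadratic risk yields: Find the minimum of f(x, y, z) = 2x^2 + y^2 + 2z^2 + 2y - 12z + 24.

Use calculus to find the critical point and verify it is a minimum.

f(x,y,z) = 2x^2 + y^2 + 2z^2 + 2y - 12z + 24
df/dx = 4x + (0) = 0 => x = 0
df/dy = 2y + (2) = 0 => y = -1
df/dz = 4z + (-12) = 0 => z = 3
f(0,-1,3) = 2*(0)^2 + 1*(-1)^2 + 2*(3)^2 + 2*(-1) + -12*(3) + 24 = 5
Hessian is diagonal with entries 4, 2, 4 > 0, confirmed minimum.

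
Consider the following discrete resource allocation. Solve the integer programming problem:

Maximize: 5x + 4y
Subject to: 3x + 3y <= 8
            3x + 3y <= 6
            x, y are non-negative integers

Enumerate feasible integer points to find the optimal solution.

Constraint 1: 3x + 3y <= 8
Constraint 2: 3x + 3y <= 6
Feasible x range (need y >= 0): 0 <= x <= min(8/3, 6/3) => x in {0, ..., 2}.
Enumerate feasible integer points row by row (the coefficient of y is 4 > 0, so for each x the largest feasible y gives the best value):
  x = 0: y <= min((8 - 3*0)/3, (6 - 3*0)/3) => y in {0, ..., 2}; best 5*0 + 4*2 = 8
  x = 1: y <= min((8 - 3*1)/3, (6 - 3*1)/3) => y in {0, ..., 1}; best 5*1 + 4*1 = 9
  x = 2: y <= min((8 - 3*2)/3, (6 - 3*2)/3) => y in {0}; best 5*2 + 4*0 = 10
The maximum 5x + 4y = 10 is achieved at x = 2, y = 0.
Check: 3*2 + 3*0 = 6 <= 8 and 3*2 + 3*0 = 6 <= 6.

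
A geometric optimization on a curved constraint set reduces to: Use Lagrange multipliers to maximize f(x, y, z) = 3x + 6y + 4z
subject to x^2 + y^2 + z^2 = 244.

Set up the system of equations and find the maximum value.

Lagrange conditions: 3 = 2*lambda*x, 6 = 2*lambda*y, 4 = 2*lambda*z
So x:3 = y:6 = z:4, i.e. x = 3t, y = 6t, z = 4t
Constraint: t^2*(3^2 + 6^2 + 4^2) = 244
  t^2 * 61 = 244  =>  t = sqrt(4)
Maximum = 3*3t + 6*6t + 4*4t = 61*sqrt(4) = 122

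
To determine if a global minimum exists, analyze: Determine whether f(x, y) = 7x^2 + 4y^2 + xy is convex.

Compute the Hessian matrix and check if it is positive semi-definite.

f(x,y) = 7x^2 + 4y^2 + xy
Hessian H = [[14, 1], [1, 8]]
trace(H) = 22, det(H) = 111
Eigenvalues: (22 +/- sqrt(40)) / 2 = 14.16, 7.838
Since both eigenvalues > 0, f is convex.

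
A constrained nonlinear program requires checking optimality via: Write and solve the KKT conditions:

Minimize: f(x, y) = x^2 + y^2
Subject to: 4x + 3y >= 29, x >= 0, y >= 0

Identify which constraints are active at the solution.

KKT conditions for min x^2 + y^2 s.t. 4x + 3y >= 29, x >= 0, y >= 0:
Stationarity: 2x = mu*4 + mu_x, 2y = mu*3 + mu_y, with mu, mu_x, mu_y >= 0
Complementary slackness: mu*(4x + 3y - 29) = 0, mu_x*x = 0, mu_y*y = 0
(0, 0) is infeasible (4*0 + 3*0 < 29), so if mu = 0 stationarity would force x = mu_x/2 >= 0, y = mu_y/2 >= 0 with mu_x*x = mu_y*y = 0, i.e. x = y = 0: contradiction. Hence mu > 0 and 4x + 3y = 29 is active.
Try x > 0, y > 0 (so mu_x = mu_y = 0): x = 4*mu/2, y = 3*mu/2
Substitute: 4*(4*mu/2) + 3*(3*mu/2) = 29
  mu*25/2 = 29 => mu = 58/25
x* = 116/25 > 0, y* = 87/25 > 0, consistent with mu_x = mu_y = 0.
f is convex and the constraints are linear, so this KKT point is the global minimum.
f* = 841/25
Active constraints: 4x + 3y >= 29 (holds with equality, mu = 58/25 > 0); x >= 0 and y >= 0 are inactive (mu_x = mu_y = 0).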